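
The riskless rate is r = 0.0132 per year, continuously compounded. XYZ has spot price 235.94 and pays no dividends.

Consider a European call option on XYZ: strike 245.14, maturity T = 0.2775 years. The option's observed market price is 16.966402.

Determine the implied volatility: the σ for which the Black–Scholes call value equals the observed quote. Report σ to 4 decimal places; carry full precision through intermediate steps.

sigma = 0.4142

At σ = 0.4142 the Black–Scholes value reproduces the quote:
σ√T = 0.4142·√0.2775 = 0.218193
d₁ = (ln(S/K) + (r+σ²/2)T) / (σ√T) = (ln(235.94/245.14) + (0.0132+0.4142²/2)·0.2775) / 0.218193 = (-0.038252 + 0.027467) / 0.218193 = -0.049428
d₂ = d₁ − σ√T = -0.049428 − 0.218193 = -0.267621
e^{−rT} = 0.996344
N(d₁) = 0.480289,  N(d₂) = 0.394496
V = S·N(d₁) − K·e^{−rT}·N(d₂) = 113.319455 − 96.353053 = 16.966402 (the observed quote) — the price is monotone increasing in volatility, hence this σ is the only solution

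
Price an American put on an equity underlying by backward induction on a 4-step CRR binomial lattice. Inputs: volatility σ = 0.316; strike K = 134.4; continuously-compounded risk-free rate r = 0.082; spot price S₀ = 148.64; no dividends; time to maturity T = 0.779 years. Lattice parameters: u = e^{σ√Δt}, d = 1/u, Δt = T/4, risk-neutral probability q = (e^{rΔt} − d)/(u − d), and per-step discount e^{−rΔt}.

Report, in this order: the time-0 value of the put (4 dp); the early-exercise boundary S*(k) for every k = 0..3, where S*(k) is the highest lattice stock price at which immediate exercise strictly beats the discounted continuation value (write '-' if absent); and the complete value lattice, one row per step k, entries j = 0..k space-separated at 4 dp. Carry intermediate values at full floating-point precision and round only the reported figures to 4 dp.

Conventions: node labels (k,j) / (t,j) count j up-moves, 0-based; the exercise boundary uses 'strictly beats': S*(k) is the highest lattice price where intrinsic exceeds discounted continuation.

price = 7.2992
boundary = - - - 97.8240
tree:
7.2992
13.0497 2.2734
22.4812 4.8400 0.0000
36.5760 10.3042 0.0000 0.0000
49.3093 21.9372 0.0000 0.0000 0.0000

Δt=0.19475  u=1.14964  d=0.86983  q=0.52272  discount=0.98416
step 4 (expiry): payoffs max(K−S,0) = 49.3093 21.9372 0.0000 0.0000 0.0000
step 3: (k=3,j=0): S=97.8240, K−S=36.5760, hold=34.4467 ⇒ V=36.5760 exercise | (k=3,j=1): S=129.2922, K−S=5.1078, hold=10.3042 ⇒ V=10.3042 continue | (k=3,j=2): S=170.8831, K−S=0.0000, hold=0.0000 ⇒ V=0.0000 continue | (k=3,j=3): S=225.8530, K−S=0.0000, hold=0.0000 ⇒ V=0.0000 continue  boundary S*=97.8240
step 2: (k=2,j=0): S=112.4628, K−S=21.9372, hold=22.4812 ⇒ V=22.4812 continue | (k=2,j=1): S=148.6400, K−S=0.0000, hold=4.8400 ⇒ V=4.8400 continue | (k=2,j=2): S=196.4547, K−S=0.0000, hold=0.0000 ⇒ V=0.0000 continue  boundary S*=-
step 1: (k=1,j=0): S=129.2922, K−S=5.1078, hold=13.0497 ⇒ V=13.0497 continue | (k=1,j=1): S=170.8831, K−S=0.0000, hold=2.2734 ⇒ V=2.2734 continue  boundary S*=-
step 0: (k=0,j=0): S=148.6400, K−S=0.0000, hold=7.2992 ⇒ V=7.2992 continue  boundary S*=-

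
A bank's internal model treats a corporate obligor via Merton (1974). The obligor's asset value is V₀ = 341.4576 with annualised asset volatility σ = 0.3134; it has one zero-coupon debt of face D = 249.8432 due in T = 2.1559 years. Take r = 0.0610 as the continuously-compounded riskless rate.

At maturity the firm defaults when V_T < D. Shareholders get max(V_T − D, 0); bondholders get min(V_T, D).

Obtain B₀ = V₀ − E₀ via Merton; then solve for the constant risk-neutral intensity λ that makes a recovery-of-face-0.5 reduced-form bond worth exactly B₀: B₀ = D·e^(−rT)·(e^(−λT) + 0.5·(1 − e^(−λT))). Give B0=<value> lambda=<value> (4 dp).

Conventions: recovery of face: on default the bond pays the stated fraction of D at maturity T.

Equity is a call on the firm's assets struck at D = 249.8432:
d₁ = [ln(V₀/D) + (r + σ²/2)T] / (σ√T)
   = [ln(341.4576/249.8432) + (0.0610 + 0.5·0.3134²)·2.1559] / (0.3134·√2.1559)
   = [0.312390 + 0.237386] / 0.460165 = 1.194737
d₂ = d₁ − σ√T = 1.194737 − 0.460165 = 0.734572
N(d₁) = 0.883905,  N(d₂) = 0.768700,  e^(−rT) = 0.876771
E₀ = V₀·N(d₁) − D·e^(−rT)·N(d₂)
   = 341.4576·0.883905 − 249.8432·0.876771·0.768700 = 133.428405
B₀ = V₀ − E₀ = 341.4576 − 133.428405 = 208.029195
e^(−λT) = (B₀·e^(rT)/D − 0.5)/(1 − 0.5) = (208.0292·1.140549/249.8432 − 0.5)/0.5 = 0.89933156
λ = −ln(0.89933156)/2.1559 = 0.049215

B0=208.0292 lambda=0.0492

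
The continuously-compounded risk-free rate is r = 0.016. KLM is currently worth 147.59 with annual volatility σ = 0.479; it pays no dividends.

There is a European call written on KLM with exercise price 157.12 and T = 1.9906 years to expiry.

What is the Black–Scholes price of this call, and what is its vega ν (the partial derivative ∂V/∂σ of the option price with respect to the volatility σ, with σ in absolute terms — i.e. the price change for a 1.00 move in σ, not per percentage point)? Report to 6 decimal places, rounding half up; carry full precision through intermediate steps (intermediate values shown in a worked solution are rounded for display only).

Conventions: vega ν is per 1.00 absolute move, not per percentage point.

price = 37.393658
ν = 79.595279

σ√T = 0.479·√1.9906 = 0.675815
d₁ = (ln(S/K) + (r+σ²/2)T) / (σ√T) = (ln(147.59/157.12) + (0.016+0.479²/2)·1.9906) / 0.675815 = (-0.062572 + 0.260212) / 0.675815 = 0.292448
d₂ = d₁ − σ√T = 0.292448 − 0.675815 = -0.383367
e^{−rT} = 0.968652
N(d₁) = 0.615028,  N(d₂) = 0.350724
Call price V = S·N(d₁) − K·e^{−rT}·N(d₂) = 90.771969 − 53.378311 = 37.393658
φ(d₁) = (1/√(2π))·e^{−d₁²/2} = 0.382242
ν = S·φ(d₁)·√T = 79.595279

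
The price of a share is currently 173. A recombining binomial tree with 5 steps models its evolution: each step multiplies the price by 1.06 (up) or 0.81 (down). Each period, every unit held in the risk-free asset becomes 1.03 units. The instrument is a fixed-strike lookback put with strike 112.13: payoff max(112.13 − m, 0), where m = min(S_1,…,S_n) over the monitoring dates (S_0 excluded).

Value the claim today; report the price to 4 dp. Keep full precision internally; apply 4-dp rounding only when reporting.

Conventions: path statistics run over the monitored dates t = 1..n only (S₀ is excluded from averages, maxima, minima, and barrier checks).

Set p* = 0.8800 (from d < R < u); the path-dependent value is the discounted p*-expectation over all price paths.
Enumerate all 2^5 = 32 price paths (U = up ×1.06, D = down ×0.81); each path with k up-moves has probability p*^k·(1−p*)^(5−k).
DDDDD: m=60.3214, payoff=51.8086, prob=0.000025
UDDDD: m=78.9391, payoff=33.1909, prob=0.000182
DUDDD: m=78.9391, payoff=33.1909, prob=0.000182
UUDDD: m=103.3030, payoff=8.8270, prob=0.001338
DDUDD: m=78.9391, payoff=33.1909, prob=0.000182
UDUDD: m=103.3030, payoff=8.8270, prob=0.001338
DUUDD: m=103.3030, payoff=8.8270, prob=0.001338
UUUDD: m=135.1866, payoff=0.0000, prob=0.009813
DDDUD: m=78.9391, payoff=33.1909, prob=0.000182
UDDUD: m=103.3030, payoff=8.8270, prob=0.001338
DUDUD: m=103.3030, payoff=8.8270, prob=0.001338
UUDUD: m=135.1866, payoff=0.0000, prob=0.009813
DDUUD: m=103.3030, payoff=8.8270, prob=0.001338
UDUUD: m=135.1866, payoff=0.0000, prob=0.009813
DUUUD: m=135.1866, payoff=0.0000, prob=0.009813
UUUUD: m=176.9109, payoff=0.0000, prob=0.071963
DDDDU: m=74.4708, payoff=37.6592, prob=0.000182
UDDDU: m=97.4557, payoff=14.6743, prob=0.001338
DUDDU: m=97.4557, payoff=14.6743, prob=0.001338
UUDDU: m=127.5346, payoff=0.0000, prob=0.009813
DDUDU: m=97.4557, payoff=14.6743, prob=0.001338
UDUDU: m=127.5346, payoff=0.0000, prob=0.009813
DUUDU: m=127.5346, payoff=0.0000, prob=0.009813
UUUDU: m=166.8971, payoff=0.0000, prob=0.071963
DDDUU: m=91.9393, payoff=20.1907, prob=0.001338
UDDUU: m=120.3156, payoff=0.0000, prob=0.009813
DUDUU: m=120.3156, payoff=0.0000, prob=0.009813
UUDUU: m=157.4501, payoff=0.0000, prob=0.071963
DDUUU: m=113.5053, payoff=0.0000, prob=0.009813
UDUUU: m=148.5378, payoff=0.0000, prob=0.071963
DUUUU: m=140.1300, payoff=0.0000, prob=0.071963
UUUUU: m=183.3800, payoff=0.0000, prob=0.527732
Price = Σ prob·payoff / R^5 = 0.189188 / 1.159274 = 0.1632

price = 0.1632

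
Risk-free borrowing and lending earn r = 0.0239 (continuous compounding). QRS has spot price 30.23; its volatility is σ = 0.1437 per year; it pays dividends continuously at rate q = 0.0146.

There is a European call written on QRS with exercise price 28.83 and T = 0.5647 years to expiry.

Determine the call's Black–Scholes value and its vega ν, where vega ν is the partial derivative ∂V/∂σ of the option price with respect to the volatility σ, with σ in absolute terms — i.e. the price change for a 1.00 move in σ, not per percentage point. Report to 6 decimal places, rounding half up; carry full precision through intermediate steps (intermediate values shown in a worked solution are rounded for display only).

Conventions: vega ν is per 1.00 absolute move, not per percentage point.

price = 2.173549
ν = 7.761522

σ√T = 0.1437·√0.5647 = 0.107986
d₁ = (ln(S/K) + (r−q+σ²/2)T) / (σ√T) = (ln(30.23/28.83) + (0.0239−0.0146+0.1437²/2)·0.5647) / 0.107986 = (0.047418 + 0.011082) / 0.107986 = 0.541743
d₂ = d₁ − σ√T = 0.541743 − 0.107986 = 0.433758
e^{−rT} = 0.986594
e^{−qT} = 0.991789
N(d₁) = 0.706002,  N(d₂) = 0.667768
Call price V = S·e^{−qT}·N(d₁) − K·e^{−rT}·N(d₂) = 21.167213 − 18.993663 = 2.173549
φ(d₁) = (1/√(2π))·e^{−d₁²/2} = 0.344493
ν = S·e^{−qT}·φ(d₁)·√T = 7.761522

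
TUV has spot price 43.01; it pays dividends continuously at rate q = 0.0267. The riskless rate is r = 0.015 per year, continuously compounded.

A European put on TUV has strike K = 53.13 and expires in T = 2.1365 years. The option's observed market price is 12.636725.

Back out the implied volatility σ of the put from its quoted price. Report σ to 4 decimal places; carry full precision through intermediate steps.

sigma = 0.2121

At σ = 0.2121 the Black–Scholes value reproduces the quote:
σ√T = 0.2121·√2.1365 = 0.310022
d₁ = (ln(S/K) + (r−q+σ²/2)T) / (σ√T) = (ln(43.01/53.13) + (0.015−0.0267+0.2121²/2)·2.1365) / 0.310022 = (-0.211309 + 0.023060) / 0.310022 = -0.607214
d₂ = d₁ − σ√T = -0.607214 − 0.310022 = -0.917235
e^{−rT} = 0.968461
e^{−qT} = 0.944552
N(−d₁) = 0.728145,  N(−d₂) = 0.820490
V = K·e^{−rT}·N(−d₂) − S·e^{−qT}·N(−d₁) = 42.217765 − 29.581040 = 12.636725 (matching the quote); vega is positive throughout, so no other σ reproduces this price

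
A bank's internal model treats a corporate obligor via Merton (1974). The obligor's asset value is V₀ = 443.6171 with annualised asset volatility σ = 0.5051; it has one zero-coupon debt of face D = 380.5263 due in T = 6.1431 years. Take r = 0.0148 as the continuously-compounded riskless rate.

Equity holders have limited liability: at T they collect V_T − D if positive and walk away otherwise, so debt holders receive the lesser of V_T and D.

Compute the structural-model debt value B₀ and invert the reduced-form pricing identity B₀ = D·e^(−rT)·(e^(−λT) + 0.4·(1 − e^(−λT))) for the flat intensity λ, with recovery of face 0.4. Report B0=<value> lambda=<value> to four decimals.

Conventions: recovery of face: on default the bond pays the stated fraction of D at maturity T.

With assets at 443.6171 and a single debt payment of 380.5263 at 6.1431 years:
d₁ = [ln(V₀/D) + (r + σ²/2)T] / (σ√T)
   = [ln(443.6171/380.5263) + (0.0148 + 0.5·0.5051²)·6.1431] / (0.5051·√6.1431)
   = [0.153407 + 0.874550] / 1.251904 = 0.821114
d₂ = d₁ − σ√T = 0.821114 − 1.251904 = -0.430790
N(d₁) = 0.794209,  N(d₂) = 0.333311,  e^(−rT) = 0.913093
E₀ = V₀·N(d₁) − D·e^(−rT)·N(d₂)
   = 443.6171·0.794209 − 380.5263·0.913093·0.333311 = 236.514216
B₀ = V₀ − E₀ = 443.6171 − 236.514216 = 207.102884
e^(−λT) = (B₀·e^(rT)/D − 0.4)/(1 − 0.4) = (207.1029·1.095179/380.5263 − 0.4)/0.6 = 0.32675902
λ = −ln(0.32675902)/6.1431 = 0.182079

B0=207.1029 lambda=0.1821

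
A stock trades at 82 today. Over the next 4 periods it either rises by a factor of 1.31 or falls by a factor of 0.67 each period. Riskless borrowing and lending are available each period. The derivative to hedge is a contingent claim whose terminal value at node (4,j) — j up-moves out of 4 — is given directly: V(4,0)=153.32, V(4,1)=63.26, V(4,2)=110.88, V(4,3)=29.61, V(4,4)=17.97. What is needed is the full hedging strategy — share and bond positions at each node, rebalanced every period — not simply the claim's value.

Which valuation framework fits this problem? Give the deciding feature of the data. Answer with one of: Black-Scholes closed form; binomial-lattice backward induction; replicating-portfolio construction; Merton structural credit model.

framework: replicating-portfolio construction

Key observation: the mandate to exhibit the hedge at every date and state singles out the replicating-portfolio construction on the 4-period tree with factors 1.31 and 0.67 from 82.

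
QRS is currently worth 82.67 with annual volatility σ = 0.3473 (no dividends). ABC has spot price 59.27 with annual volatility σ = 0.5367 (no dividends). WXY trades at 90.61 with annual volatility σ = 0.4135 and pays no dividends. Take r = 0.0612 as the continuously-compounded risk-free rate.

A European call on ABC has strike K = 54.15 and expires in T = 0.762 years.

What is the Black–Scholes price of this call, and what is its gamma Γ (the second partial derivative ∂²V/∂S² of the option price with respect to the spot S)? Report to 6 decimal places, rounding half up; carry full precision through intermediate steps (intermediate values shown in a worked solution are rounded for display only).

price = 14.495670
Γ = 0.012507

σ√T = 0.5367·√0.762 = 0.468499
d₁ = (ln(S/K) + (r+σ²/2)T) / (σ√T) = (ln(59.27/54.15) + (0.0612+0.5367²/2)·0.762) / 0.468499 = (0.090345 + 0.156380) / 0.468499 = 0.526629
d₂ = d₁ − σ√T = 0.526629 − 0.468499 = 0.058130
e^{−rT} = 0.954436
N(d₁) = 0.700775,  N(d₂) = 0.523177
Call price V = S·N(d₁) − K·e^{−rT}·N(d₂) = 41.534905 − 27.039235 = 14.495670
φ(d₁) = (1/√(2π))·e^{−d₁²/2} = 0.347286
Γ = φ(d₁) / (S·σ·√T) = 0.012507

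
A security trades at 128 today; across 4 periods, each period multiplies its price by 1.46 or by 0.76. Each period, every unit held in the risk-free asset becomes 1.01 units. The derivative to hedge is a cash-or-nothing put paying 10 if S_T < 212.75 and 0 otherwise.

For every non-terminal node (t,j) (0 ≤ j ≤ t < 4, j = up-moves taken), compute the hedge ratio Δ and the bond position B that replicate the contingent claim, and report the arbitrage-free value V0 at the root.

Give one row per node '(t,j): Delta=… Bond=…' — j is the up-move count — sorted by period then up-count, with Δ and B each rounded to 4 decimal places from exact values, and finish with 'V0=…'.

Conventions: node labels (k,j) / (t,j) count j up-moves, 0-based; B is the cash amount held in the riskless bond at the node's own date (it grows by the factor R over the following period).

(0,0): Delta=-0.0266 Bond=11.7386
(1,0): Delta=-0.0184 Bond=11.0500
(1,1): Delta=-0.0344 Bond=13.3067
(2,0): Delta=0.0000 Bond=9.8030
(2,1): Delta=-0.0356 Bond=13.6041
(2,2): Delta=-0.0333 Bond=13.1440
(3,0): Delta=0.0000 Bond=9.9010
(3,1): Delta=0.0000 Bond=9.9010
(3,2): Delta=-0.0689 Bond=20.6506
(3,3): Delta=0.0000 Bond=0.0000
V0=8.3278

No-arbitrage ⇒ martingale measure with p* = (R−d)/(u−d) = 0.3571.
Terminal payoffs: V(4,0)=10.0000, V(4,1)=10.0000, V(4,2)=10.0000, V(4,3)=0.0000, V(4,4)=0.0000
(3,0): S=56.1889. Δ = (V_up−V_dn)/(S_up−S_dn) = (10.0000−10.0000)/(82.0358−42.7036) = 0.0000. V = [p*·10.0000 + (1−p*)·10.0000]/1.01 = 9.9010. B = V − Δ·S = 9.9010.
(3,1): S=107.9419. Δ = (V_up−V_dn)/(S_up−S_dn) = (10.0000−10.0000)/(157.5952−82.0358) = 0.0000. V = [p*·10.0000 + (1−p*)·10.0000]/1.01 = 9.9010. B = V − Δ·S = 9.9010.
(3,2): S=207.3620. Δ = (V_up−V_dn)/(S_up−S_dn) = (0.0000−10.0000)/(302.7486−157.5952) = -0.0689. V = [p*·0.0000 + (1−p*)·10.0000]/1.01 = 6.3649. B = V − Δ·S = 20.6506.
(3,3): S=398.3534. Δ = (V_up−V_dn)/(S_up−S_dn) = (0.0000−0.0000)/(581.5960−302.7486) = 0.0000. V = [p*·0.0000 + (1−p*)·0.0000]/1.01 = 0.0000. B = V − Δ·S = 0.0000.
(2,0): S=73.9328. Δ = (V_up−V_dn)/(S_up−S_dn) = (9.9010−9.9010)/(107.9419−56.1889) = 0.0000. V = [p*·9.9010 + (1−p*)·9.9010]/1.01 = 9.8030. B = V − Δ·S = 9.8030.
(2,1): S=142.0288. Δ = (V_up−V_dn)/(S_up−S_dn) = (6.3649−9.9010)/(207.3620−107.9419) = -0.0356. V = [p*·6.3649 + (1−p*)·9.9010]/1.01 = 8.5526. B = V − Δ·S = 13.6041.
(2,2): S=272.8448. Δ = (V_up−V_dn)/(S_up−S_dn) = (0.0000−6.3649)/(398.3534−207.3620) = -0.0333. V = [p*·0.0000 + (1−p*)·6.3649]/1.01 = 4.0512. B = V − Δ·S = 13.1440.
(1,0): S=97.2800. Δ = (V_up−V_dn)/(S_up−S_dn) = (8.5526−9.8030)/(142.0288−73.9328) = -0.0184. V = [p*·8.5526 + (1−p*)·9.8030]/1.01 = 9.2638. B = V − Δ·S = 11.0500.
(1,1): S=186.8800. Δ = (V_up−V_dn)/(S_up−S_dn) = (4.0512−8.5526)/(272.8448−142.0288) = -0.0344. V = [p*·4.0512 + (1−p*)·8.5526]/1.01 = 6.8762. B = V − Δ·S = 13.3067.
(0,0): S=128.0000. Δ = (V_up−V_dn)/(S_up−S_dn) = (6.8762−9.2638)/(186.8800−97.2800) = -0.0266. V = [p*·6.8762 + (1−p*)·9.2638]/1.01 = 8.3278. B = V − Δ·S = 11.7386.
Check: Δ(0,0)·S0 + B(0,0) = 8.3278 = V0.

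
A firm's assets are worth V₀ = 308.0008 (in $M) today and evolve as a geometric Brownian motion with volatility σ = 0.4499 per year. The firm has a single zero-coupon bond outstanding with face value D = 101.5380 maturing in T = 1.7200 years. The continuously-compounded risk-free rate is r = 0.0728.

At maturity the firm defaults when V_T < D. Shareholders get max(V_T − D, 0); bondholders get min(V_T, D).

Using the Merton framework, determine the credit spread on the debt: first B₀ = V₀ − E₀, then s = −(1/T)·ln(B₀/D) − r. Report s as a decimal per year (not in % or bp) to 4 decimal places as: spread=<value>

Equity is a call on the firm's assets struck at D = 101.5380:
d₁ = [ln(V₀/D) + (r + σ²/2)T] / (σ√T)
   = [ln(308.0008/101.5380) + (0.0728 + 0.5·0.4499²)·1.7200] / (0.4499·√1.7200)
   = [1.109669 + 0.299289] / 0.590038 = 2.387909
d₂ = d₁ − σ√T = 2.387909 − 0.590038 = 1.797871
N(d₁) = 0.991528,  N(d₂) = 0.963901,  e^(−rT) = 0.882306
E₀ = V₀·N(d₁) − D·e^(−rT)·N(d₂)
   = 308.0008·0.991528 − 101.5380·0.882306·0.963901 = 219.037718
B₀ = V₀ − E₀ = 308.0008 − 219.037718 = 88.963082
spread = −(1/T)·ln(B₀/D) − r = −(1/1.7200)·ln(88.963082/101.5380) − 0.0728 = 0.00406723

spread=0.0041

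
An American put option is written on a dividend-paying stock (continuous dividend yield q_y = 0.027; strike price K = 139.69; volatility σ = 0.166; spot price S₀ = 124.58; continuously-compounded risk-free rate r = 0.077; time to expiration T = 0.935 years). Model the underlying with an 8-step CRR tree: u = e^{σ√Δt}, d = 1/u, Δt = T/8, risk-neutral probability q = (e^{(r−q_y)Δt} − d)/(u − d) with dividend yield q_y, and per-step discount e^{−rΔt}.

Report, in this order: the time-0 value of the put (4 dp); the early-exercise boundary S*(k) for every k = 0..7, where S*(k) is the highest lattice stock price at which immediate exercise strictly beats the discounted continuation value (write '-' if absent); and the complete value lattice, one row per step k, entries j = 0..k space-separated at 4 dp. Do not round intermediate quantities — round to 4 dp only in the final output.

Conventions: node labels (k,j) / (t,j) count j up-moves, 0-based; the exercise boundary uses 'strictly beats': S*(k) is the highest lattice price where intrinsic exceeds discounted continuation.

price = 15.4318
boundary = - 117.7069 111.2130 117.7069 124.5800 117.7069 124.5800 131.8544
tree:
15.4318
21.9831 10.0525
28.4770 15.1724 5.8148
34.6126 21.9831 9.5654 2.6843
40.4098 28.4770 15.1100 4.9540 0.7759
45.8871 34.6126 21.9831 8.8578 1.6772 0.0131
51.0622 40.4098 28.4770 15.1100 3.6254 0.0287 0.0000
55.9518 45.8871 34.6126 21.9831 7.8356 0.0625 0.0000 0.0000
60.5716 51.0622 40.4098 28.4770 15.1100 0.1364 0.0000 0.0000 0.0000

Δt=0.11688, u=1.05839, d=0.94483, q=0.53743, disc=e^(-rΔt)=0.99104
k=8 terminal: V=max(K-S,0) → 60.5716 51.0622 40.4098 28.4770 15.1100 0.1364 0.0000 0.0000 0.0000
k=7: j=0 S=83.7382 intr=55.9518 cont=54.9641 V=55.9518[EX]; j=1 S=93.8029 intr=45.8871 cont=44.9311 V=45.8871[EX]; j=2 S=105.0774 intr=34.6126 cont=33.6922 V=34.6126[EX]; j=3 S=117.7069 intr=21.9831 cont=21.1025 V=21.9831[EX]; j=4 S=131.8544 intr=7.8356 cont=6.9995 V=7.8356[EX]; j=5 S=147.7024 intr=0.0000 cont=0.0625 V=0.0625[hold]; j=6 S=165.4551 intr=0.0000 cont=0.0000 V=0.0000[hold]; j=7 S=185.3416 intr=0.0000 cont=0.0000 V=0.0000[hold]  S*(7)=131.8544
k=6: j=0 S=88.6278 intr=51.0622 cont=50.0899 V=51.0622[EX]; j=1 S=99.2802 intr=40.4098 cont=39.4711 V=40.4098[EX]; j=2 S=111.2130 intr=28.4770 cont=27.5759 V=28.4770[EX]; j=3 S=124.5800 intr=15.1100 cont=14.2510 V=15.1100[EX]; j=4 S=139.5536 intr=0.1364 cont=3.6254 V=3.6254[hold]; j=5 S=156.3270 intr=0.0000 cont=0.0287 V=0.0287[hold]; j=6 S=175.1163 intr=0.0000 cont=0.0000 V=0.0000[hold]  S*(6)=124.5800
k=5: j=0 S=93.8029 intr=45.8871 cont=44.9311 V=45.8871[EX]; j=1 S=105.0774 intr=34.6126 cont=33.6922 V=34.6126[EX]; j=2 S=117.7069 intr=21.9831 cont=21.1025 V=21.9831[EX]; j=3 S=131.8544 intr=7.8356 cont=8.8578 V=8.8578[hold]; j=4 S=147.7024 intr=0.0000 cont=1.6772 V=1.6772[hold]; j=5 S=165.4551 intr=0.0000 cont=0.0131 V=0.0131[hold]  S*(5)=117.7069
k=4: j=0 S=99.2802 intr=40.4098 cont=39.4711 V=40.4098[EX]; j=1 S=111.2130 intr=28.4770 cont=27.5759 V=28.4770[EX]; j=2 S=124.5800 intr=15.1100 cont=14.7955 V=15.1100[EX]; j=3 S=139.5536 intr=0.1364 cont=4.9540 V=4.9540[hold]; j=4 S=156.3270 intr=0.0000 cont=0.7759 V=0.7759[hold]  S*(4)=124.5800
k=3: j=0 S=105.0774 intr=34.6126 cont=33.6922 V=34.6126[EX]; j=1 S=117.7069 intr=21.9831 cont=21.1025 V=21.9831[EX]; j=2 S=131.8544 intr=7.8356 cont=9.5654 V=9.5654[hold]; j=3 S=147.7024 intr=0.0000 cont=2.6843 V=2.6843[hold]  S*(3)=117.7069
k=2: j=0 S=111.2130 intr=28.4770 cont=27.5759 V=28.4770[EX]; j=1 S=124.5800 intr=15.1100 cont=15.1724 V=15.1724[hold]; j=2 S=139.5536 intr=0.1364 cont=5.8148 V=5.8148[hold]  S*(2)=111.2130
k=1: j=0 S=117.7069 intr=21.9831 cont=21.1357 V=21.9831[EX]; j=1 S=131.8544 intr=7.8356 cont=10.0525 V=10.0525[hold]  S*(1)=117.7069
k=0: j=0 S=124.5800 intr=15.1100 cont=15.4318 V=15.4318[hold]  S*(0)=-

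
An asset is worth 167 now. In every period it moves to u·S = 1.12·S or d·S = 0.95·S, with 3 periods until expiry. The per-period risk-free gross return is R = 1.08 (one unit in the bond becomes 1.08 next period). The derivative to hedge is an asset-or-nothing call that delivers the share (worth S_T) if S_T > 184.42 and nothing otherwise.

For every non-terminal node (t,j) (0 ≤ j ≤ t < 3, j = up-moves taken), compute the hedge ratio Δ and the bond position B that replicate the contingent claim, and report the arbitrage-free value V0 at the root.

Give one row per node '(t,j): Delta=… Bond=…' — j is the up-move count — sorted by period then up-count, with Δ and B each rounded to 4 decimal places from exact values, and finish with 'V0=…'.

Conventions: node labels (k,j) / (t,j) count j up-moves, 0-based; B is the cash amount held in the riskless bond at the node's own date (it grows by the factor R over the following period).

(0,0): Delta=2.7916 Bond=-317.6984
(1,0): Delta=5.2247 Bond=-729.1178
(1,1): Delta=2.1566 Bond=-224.3440
(2,0): Delta=0.0000 Bond=0.0000
(2,1): Delta=6.5882 Bond=-1029.7387
(2,2): Delta=1.0000 Bond=0.0000
V0=148.4998

No-arbitrage ⇒ martingale measure with p* = (R−d)/(u−d) = 0.7647.
Expiry values: V(3,0)=0.0000, V(3,1)=0.0000, V(3,2)=199.0106, V(3,3)=234.6230
Node (2,0) S=150.7175: V=(p*·0.0000+(1−p*)·0.0000)/1.08=0.0000; Δ=(0.0000−0.0000)/(168.8036−143.1816)=0.0000; B=V−Δ·S=0.0000
Node (2,1) S=177.6880: V=(p*·199.0106+(1−p*)·0.0000)/1.08=140.9116; Δ=(199.0106−0.0000)/(199.0106−168.8036)=6.5882; B=V−Δ·S=-1029.7387
Node (2,2) S=209.4848: V=(p*·234.6230+(1−p*)·199.0106)/1.08=209.4848; Δ=(234.6230−199.0106)/(234.6230−199.0106)=1.0000; B=V−Δ·S=0.0000
Node (1,0) S=158.6500: V=(p*·140.9116+(1−p*)·0.0000)/1.08=99.7740; Δ=(140.9116−0.0000)/(177.6880−150.7175)=5.2247; B=V−Δ·S=-729.1178
Node (1,1) S=187.0400: V=(p*·209.4848+(1−p*)·140.9116)/1.08=179.0277; Δ=(209.4848−140.9116)/(209.4848−177.6880)=2.1566; B=V−Δ·S=-224.3440
Node (0,0) S=167.0000: V=(p*·179.0277+(1−p*)·99.7740)/1.08=148.4998; Δ=(179.0277−99.7740)/(187.0400−158.6500)=2.7916; B=V−Δ·S=-317.6984
Check: Δ(0,0)·S0 + B(0,0) = 148.4998 = V0.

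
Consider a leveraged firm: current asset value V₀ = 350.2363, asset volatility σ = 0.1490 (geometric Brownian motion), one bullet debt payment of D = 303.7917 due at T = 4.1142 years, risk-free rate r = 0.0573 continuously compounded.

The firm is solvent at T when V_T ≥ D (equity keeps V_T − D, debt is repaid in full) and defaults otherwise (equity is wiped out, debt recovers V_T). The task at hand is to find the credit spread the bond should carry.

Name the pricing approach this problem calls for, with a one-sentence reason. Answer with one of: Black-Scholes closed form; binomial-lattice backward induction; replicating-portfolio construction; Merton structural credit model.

Key observation: the question is about default risk generated by asset-value dynamics against a debt face of 303.7917 — the structural framework prices exactly that.

framework: Merton structural credit model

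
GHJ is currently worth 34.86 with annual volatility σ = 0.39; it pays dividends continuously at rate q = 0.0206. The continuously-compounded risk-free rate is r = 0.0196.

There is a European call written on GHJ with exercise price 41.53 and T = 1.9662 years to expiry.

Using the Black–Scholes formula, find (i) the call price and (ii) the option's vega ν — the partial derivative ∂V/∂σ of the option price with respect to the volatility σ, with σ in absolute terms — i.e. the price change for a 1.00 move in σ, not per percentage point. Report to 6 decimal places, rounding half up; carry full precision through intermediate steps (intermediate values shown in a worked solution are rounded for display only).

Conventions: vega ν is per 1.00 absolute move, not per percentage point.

price = 5.069688
ν = 18.702994

σ√T = 0.39·√1.9662 = 0.546863
d₁ = (ln(S/K) + (r−q+σ²/2)T) / (σ√T) = (ln(34.86/41.53) + (0.0196−0.0206+0.39²/2)·1.9662) / 0.546863 = (-0.175076 + 0.147563) / 0.546863 = -0.050310
d₂ = d₁ − σ√T = -0.050310 − 0.546863 = -0.597173
e^{−rT} = 0.962196
e^{−qT} = 0.960306
N(d₁) = 0.479938,  N(d₂) = 0.275196
Call price V = S·e^{−qT}·N(d₁) − K·e^{−rT}·N(d₂) = 16.066514 − 10.996826 = 5.069688
φ(d₁) = (1/√(2π))·e^{−d₁²/2} = 0.398438
ν = S·e^{−qT}·φ(d₁)·√T = 18.702994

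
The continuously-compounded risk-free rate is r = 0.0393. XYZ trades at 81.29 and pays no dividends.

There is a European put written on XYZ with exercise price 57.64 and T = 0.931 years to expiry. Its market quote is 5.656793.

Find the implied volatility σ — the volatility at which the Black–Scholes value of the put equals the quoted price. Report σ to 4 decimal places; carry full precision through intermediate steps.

At σ = 0.5909 the Black–Scholes value reproduces the quote:
σ√T = 0.5909·√0.931 = 0.570150
d₁ = (ln(S/K) + (r+σ²/2)T) / (σ√T) = (ln(81.29/57.64) + (0.0393+0.5909²/2)·0.931) / 0.570150 = (0.343806 + 0.199124) / 0.570150 = 0.952259
d₂ = d₁ − σ√T = 0.952259 − 0.570150 = 0.382109
e^{−rT} = 0.964073
N(−d₁) = 0.170483,  N(−d₂) = 0.351190
V = K·e^{−rT}·N(−d₂) − S·N(−d₁) = 19.515351 − 13.858558 = 5.656793 (equal to the quote); since ∂V/∂σ > 0 for all σ, the implied volatility is unique

sigma = 0.5909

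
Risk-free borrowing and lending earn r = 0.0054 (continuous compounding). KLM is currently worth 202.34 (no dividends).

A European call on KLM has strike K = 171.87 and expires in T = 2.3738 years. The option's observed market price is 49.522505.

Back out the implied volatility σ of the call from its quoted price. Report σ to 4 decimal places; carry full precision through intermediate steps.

sigma = 0.2689

At σ = 0.2689 the Black–Scholes value reproduces the quote:
σ√T = 0.2689·√2.3738 = 0.414298
d₁ = (ln(S/K) + (r+σ²/2)T) / (σ√T) = (ln(202.34/171.87) + (0.0054+0.2689²/2)·2.3738) / 0.414298 = (0.163211 + 0.098640) / 0.414298 = 0.632035
d₂ = d₁ − σ√T = 0.632035 − 0.414298 = 0.217737
e^{−rT} = 0.987263
N(d₁) = 0.736318,  N(d₂) = 0.586183
V = S·N(d₁) − K·e^{−rT}·N(d₂) = 148.986610 − 99.464105 = 49.522505 (the quoted price), and the Black–Scholes price is strictly increasing in σ, so σ is unique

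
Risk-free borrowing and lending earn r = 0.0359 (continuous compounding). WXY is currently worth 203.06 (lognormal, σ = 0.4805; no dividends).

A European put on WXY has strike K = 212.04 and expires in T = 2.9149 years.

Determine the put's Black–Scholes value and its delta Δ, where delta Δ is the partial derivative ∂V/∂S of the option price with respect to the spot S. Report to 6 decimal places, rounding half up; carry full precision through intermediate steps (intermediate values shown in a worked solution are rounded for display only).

price = 56.837569
Δ = -0.313841

σ√T = 0.4805·√2.9149 = 0.820361
d₁ = (ln(S/K) + (r+σ²/2)T) / (σ√T) = (ln(203.06/212.04) + (0.0359+0.4805²/2)·2.9149) / 0.820361 = (-0.043273 + 0.441141) / 0.820361 = 0.484991
d₂ = d₁ − σ√T = 0.484991 − 0.820361 = -0.335370
e^{−rT} = 0.900644
N(−d₁) = 0.313841,  N(−d₂) = 0.631327
Put price V = K·e^{−rT}·N(−d₂) − S·N(−d₁) = 120.566197 − 63.728628 = 56.837569
Δ = −N(−d₁) = -0.313841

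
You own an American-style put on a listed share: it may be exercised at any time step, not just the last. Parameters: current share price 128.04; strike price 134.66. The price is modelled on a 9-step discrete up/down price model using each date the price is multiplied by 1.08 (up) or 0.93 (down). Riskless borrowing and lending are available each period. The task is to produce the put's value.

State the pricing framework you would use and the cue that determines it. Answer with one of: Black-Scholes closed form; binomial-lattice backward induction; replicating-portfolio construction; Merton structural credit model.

framework: binomial-lattice backward induction

Key observation: the put (strike 134.66 on spot 128.04) is American-style on a 9-step discrete price model, so the early-exercise decision at every node requires stepwise backward valuation — a closed form cannot price the exercise right.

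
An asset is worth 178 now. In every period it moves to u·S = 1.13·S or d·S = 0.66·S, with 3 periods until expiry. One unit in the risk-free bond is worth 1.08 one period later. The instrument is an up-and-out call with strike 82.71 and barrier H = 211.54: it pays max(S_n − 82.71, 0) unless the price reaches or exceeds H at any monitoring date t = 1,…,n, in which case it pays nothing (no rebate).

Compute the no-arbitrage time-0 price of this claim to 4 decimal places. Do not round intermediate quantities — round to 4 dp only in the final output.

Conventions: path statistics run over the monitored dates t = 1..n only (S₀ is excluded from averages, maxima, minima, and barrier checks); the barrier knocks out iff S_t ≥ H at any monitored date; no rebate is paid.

price = 9.1953

No-arbitrage gives p* = (R−d)/(u−d) = 0.8936: enumerate every path, weight its payoff by its p*-probability, and discount by R^3.
Enumerate all 2^3 = 8 price paths (U = up ×1.13, D = down ×0.66); each path with k up-moves has probability p*^k·(1−p*)^(3−k).
DDD: M=117.4800, payoff=0.0000, prob=0.001204
UDD: M=201.1400, payoff=4.9066, prob=0.010113
DUD: M=132.7524, payoff=4.9066, prob=0.010113
UUD: M=227.2882, payoff=0.0000, prob=0.084952
DDU: M=117.4800, payoff=4.9066, prob=0.010113
UDU: M=201.1400, payoff=67.3002, prob=0.084952
DUU: M=150.0102, payoff=67.3002, prob=0.084952
UUU: M=256.8357, payoff=0.0000, prob=0.713599
Price = Σ prob·payoff / R^3 = 11.583478 / 1.259712 = 9.1953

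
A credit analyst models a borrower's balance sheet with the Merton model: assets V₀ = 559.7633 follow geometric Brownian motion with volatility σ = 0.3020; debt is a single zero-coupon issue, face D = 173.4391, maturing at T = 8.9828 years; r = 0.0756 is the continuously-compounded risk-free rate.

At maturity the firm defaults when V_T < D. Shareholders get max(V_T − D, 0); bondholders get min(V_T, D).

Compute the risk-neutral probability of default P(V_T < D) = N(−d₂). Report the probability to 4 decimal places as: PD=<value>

PD=0.0557

Apply the equity-as-call identities (strike 173.4391, horizon 8.9828 years):
d₁ = [ln(V₀/D) + (r + σ²/2)T] / (σ√T)
   = [ln(559.7633/173.4391) + (0.0756 + 0.5·0.3020²)·8.9828] / (0.3020·√8.9828)
   = [1.171687 + 1.088733] / 0.905134 = 2.497333
d₂ = d₁ − σ√T = 2.497333 − 0.905134 = 1.592199
risk-neutral PD = N(−d₂) = N(-1.592199) = 0.055670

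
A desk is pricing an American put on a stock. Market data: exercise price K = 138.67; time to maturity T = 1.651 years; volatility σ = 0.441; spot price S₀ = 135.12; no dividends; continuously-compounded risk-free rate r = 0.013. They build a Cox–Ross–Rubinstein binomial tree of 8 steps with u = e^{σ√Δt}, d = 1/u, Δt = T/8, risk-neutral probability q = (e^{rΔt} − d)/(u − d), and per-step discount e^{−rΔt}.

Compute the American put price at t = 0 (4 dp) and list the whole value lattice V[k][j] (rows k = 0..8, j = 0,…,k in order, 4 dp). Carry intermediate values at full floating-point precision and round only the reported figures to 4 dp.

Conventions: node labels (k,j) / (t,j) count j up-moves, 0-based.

Δt=0.20638  u=1.22182  d=0.81845  q=0.45674  discount=0.99732
step 8 (expiry): payoffs max(K−S,0) = 111.4638 98.0555 78.0391 48.1579 3.5500 0.0000 0.0000 0.0000 0.0000
k=7: (k=7,j=0): S=33.2410, K−S=105.4290, hold=105.0574 ⇒ V=105.4290 exercise | (k=7,j=1): S=49.6235, K−S=89.0465, hold=88.6750 ⇒ V=89.0465 exercise | (k=7,j=2): S=74.0799, K−S=64.5901, hold=64.2186 ⇒ V=64.5901 exercise | (k=7,j=3): S=110.5893, K−S=28.0807, hold=27.7091 ⇒ V=28.0807 exercise | (k=7,j=4): S=165.0920, K−S=0.0000, hold=1.9234 ⇒ V=1.9234 continue | (k=7,j=5): S=246.4558, K−S=0.0000, hold=0.0000 ⇒ V=0.0000 continue | (k=7,j=6): S=367.9187, K−S=0.0000, hold=0.0000 ⇒ V=0.0000 continue | (k=7,j=7): S=549.2433, K−S=0.0000, hold=0.0000 ⇒ V=0.0000 continue
k=6: (k=6,j=0): S=40.6145, K−S=98.0555, hold=97.6840 ⇒ V=98.0555 exercise | (k=6,j=1): S=60.6309, K−S=78.0391, hold=77.6676 ⇒ V=78.0391 exercise | (k=6,j=2): S=90.5121, K−S=48.1579, hold=47.7863 ⇒ V=48.1579 exercise | (k=6,j=3): S=135.1200, K−S=3.5500, hold=16.0903 ⇒ V=16.0903 continue | (k=6,j=4): S=201.7124, K−S=0.0000, hold=1.0421 ⇒ V=1.0421 continue | (k=6,j=5): S=301.1240, K−S=0.0000, hold=0.0000 ⇒ V=0.0000 continue | (k=6,j=6): S=449.5296, K−S=0.0000, hold=0.0000 ⇒ V=0.0000 continue
k=5: (k=5,j=0): S=49.6235, K−S=89.0465, hold=88.6750 ⇒ V=89.0465 exercise | (k=5,j=1): S=74.0799, K−S=64.5901, hold=64.2186 ⇒ V=64.5901 exercise | (k=5,j=2): S=110.5893, K−S=28.0807, hold=33.4215 ⇒ V=33.4215 continue | (k=5,j=3): S=165.0920, K−S=0.0000, hold=9.1925 ⇒ V=9.1925 continue | (k=5,j=4): S=246.4558, K−S=0.0000, hold=0.5646 ⇒ V=0.5646 continue | (k=5,j=5): S=367.9187, K−S=0.0000, hold=0.0000 ⇒ V=0.0000 continue
k=4: (k=4,j=0): S=60.6309, K−S=78.0391, hold=77.6676 ⇒ V=78.0391 exercise | (k=4,j=1): S=90.5121, K−S=48.1579, hold=50.2192 ⇒ V=50.2192 continue | (k=4,j=2): S=135.1200, K−S=3.5500, hold=22.2952 ⇒ V=22.2952 continue | (k=4,j=3): S=201.7124, K−S=0.0000, hold=5.2377 ⇒ V=5.2377 continue | (k=4,j=4): S=301.1240, K−S=0.0000, hold=0.3059 ⇒ V=0.3059 continue
k=3: (k=3,j=0): S=74.0799, K−S=64.5901, hold=65.1575 ⇒ V=65.1575 continue | (k=3,j=1): S=110.5893, K−S=28.0807, hold=37.3647 ⇒ V=37.3647 continue | (k=3,j=2): S=165.0920, K−S=0.0000, hold=14.4654 ⇒ V=14.4654 continue | (k=3,j=3): S=246.4558, K−S=0.0000, hold=2.9771 ⇒ V=2.9771 continue
k=2: (k=2,j=0): S=90.5121, K−S=48.1579, hold=52.3228 ⇒ V=52.3228 continue | (k=2,j=1): S=135.1200, K−S=3.5500, hold=26.8336 ⇒ V=26.8336 continue | (k=2,j=2): S=201.7124, K−S=0.0000, hold=9.1936 ⇒ V=9.1936 continue
k=1: (k=1,j=0): S=110.5893, K−S=28.0807, hold=40.5718 ⇒ V=40.5718 continue | (k=1,j=1): S=165.0920, K−S=0.0000, hold=18.7263 ⇒ V=18.7263 continue
k=0: (k=0,j=0): S=135.1200, K−S=3.5500, hold=30.5121 ⇒ V=30.5121 continue

price = 30.5121
tree:
30.5121
40.5718 18.7263
52.3228 26.8336 9.1936
65.1575 37.3647 14.4654 2.9771
78.0391 50.2192 22.2952 5.2377 0.3059
89.0465 64.5901 33.4215 9.1925 0.5646 0.0000
98.0555 78.0391 48.1579 16.0903 1.0421 0.0000 0.0000
105.4290 89.0465 64.5901 28.0807 1.9234 0.0000 0.0000 0.0000
111.4638 98.0555 78.0391 48.1579 3.5500 0.0000 0.0000 0.0000 0.0000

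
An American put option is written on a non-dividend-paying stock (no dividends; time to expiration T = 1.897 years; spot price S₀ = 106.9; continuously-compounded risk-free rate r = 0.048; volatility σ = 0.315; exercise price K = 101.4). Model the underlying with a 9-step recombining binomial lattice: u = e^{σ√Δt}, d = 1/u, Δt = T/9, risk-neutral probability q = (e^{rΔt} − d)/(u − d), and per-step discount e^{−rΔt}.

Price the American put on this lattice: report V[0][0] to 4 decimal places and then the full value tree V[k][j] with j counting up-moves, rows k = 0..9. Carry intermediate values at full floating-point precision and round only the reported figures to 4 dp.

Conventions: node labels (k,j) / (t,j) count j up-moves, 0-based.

Δt=0.21078, u=1.15560, d=0.86535, q=0.49894, disc=e^(-rΔt)=0.98993
k=9 terminal: V=max(K-S,0) → 72.3119 62.5555 49.5268 32.1281 8.8938 0.0000 0.0000 0.0000 0.0000 0.0000
k=8: j=0 S=33.6142 intr=67.7858 cont=66.7651 V=67.7858[EX]; j=1 S=44.8886 intr=56.5114 cont=55.4906 V=56.5114[EX]; j=2 S=59.9446 intr=41.4554 cont=40.4347 V=41.4554[EX]; j=3 S=80.0505 intr=21.3495 cont=20.3288 V=21.3495[EX]; j=4 S=106.9000 intr=0.0000 cont=4.4114 V=4.4114[hold]; j=5 S=142.7551 intr=0.0000 cont=0.0000 V=0.0000[hold]; j=6 S=190.6361 intr=0.0000 cont=0.0000 V=0.0000[hold]; j=7 S=254.5769 intr=0.0000 cont=0.0000 V=0.0000[hold]; j=8 S=339.9639 intr=0.0000 cont=0.0000 V=0.0000[hold]
k=7: j=0 S=38.8445 intr=62.5555 cont=61.5348 V=62.5555[EX]; j=1 S=51.8732 intr=49.5268 cont=48.5060 V=49.5268[EX]; j=2 S=69.2719 intr=32.1281 cont=31.1074 V=32.1281[EX]; j=3 S=92.5062 intr=8.8938 cont=12.7685 V=12.7685[hold]; j=4 S=123.5335 intr=0.0000 cont=2.1881 V=2.1881[hold]; j=5 S=164.9675 intr=0.0000 cont=0.0000 V=0.0000[hold]; j=6 S=220.2988 intr=0.0000 cont=0.0000 V=0.0000[hold]; j=7 S=294.1887 intr=0.0000 cont=0.0000 V=0.0000[hold]
k=6: j=0 S=44.8886 intr=56.5114 cont=55.4906 V=56.5114[EX]; j=1 S=59.9446 intr=41.4554 cont=40.4347 V=41.4554[EX]; j=2 S=80.0505 intr=21.3495 cont=22.2426 V=22.2426[hold]; j=3 S=106.9000 intr=0.0000 cont=7.4141 V=7.4141[hold]; j=4 S=142.7551 intr=0.0000 cont=1.0853 V=1.0853[hold]; j=5 S=190.6361 intr=0.0000 cont=0.0000 V=0.0000[hold]; j=6 S=254.5769 intr=0.0000 cont=0.0000 V=0.0000[hold]
k=5: j=0 S=51.8732 intr=49.5268 cont=48.5060 V=49.5268[EX]; j=1 S=69.2719 intr=32.1281 cont=31.5485 V=32.1281[EX]; j=2 S=92.5062 intr=8.8938 cont=14.6946 V=14.6946[hold]; j=3 S=123.5335 intr=0.0000 cont=4.2136 V=4.2136[hold]; j=4 S=164.9675 intr=0.0000 cont=0.5383 V=0.5383[hold]; j=5 S=220.2988 intr=0.0000 cont=0.0000 V=0.0000[hold]
k=4: j=0 S=59.9446 intr=41.4554 cont=40.4347 V=41.4554[EX]; j=1 S=80.0505 intr=21.3495 cont=23.1939 V=23.1939[hold]; j=2 S=106.9000 intr=0.0000 cont=9.3699 V=9.3699[hold]; j=3 S=142.7551 intr=0.0000 cont=2.3559 V=2.3559[hold]; j=4 S=190.6361 intr=0.0000 cont=0.2670 V=0.2670[hold]
k=3: j=0 S=69.2719 intr=32.1281 cont=32.0184 V=32.1281[EX]; j=1 S=92.5062 intr=8.8938 cont=16.1325 V=16.1325[hold]; j=2 S=123.5335 intr=0.0000 cont=5.8112 V=5.8112[hold]; j=3 S=164.9675 intr=0.0000 cont=1.3004 V=1.3004[hold]
k=2: j=0 S=80.0505 intr=21.3495 cont=23.9041 V=23.9041[hold]; j=1 S=106.9000 intr=0.0000 cont=10.8722 V=10.8722[hold]; j=2 S=142.7551 intr=0.0000 cont=3.5248 V=3.5248[hold]
k=1: j=0 S=92.5062 intr=8.8938 cont=17.2268 V=17.2268[hold]; j=1 S=123.5335 intr=0.0000 cont=7.1337 V=7.1337[hold]
k=0: j=0 S=106.9000 intr=0.0000 cont=12.0682 V=12.0682[hold]

price = 12.0682
tree:
12.0682
17.2268 7.1337
23.9041 10.8722 3.5248
32.1281 16.1325 5.8112 1.3004
41.4554 23.1939 9.3699 2.3559 0.2670
49.5268 32.1281 14.6946 4.2136 0.5383 0.0000
56.5114 41.4554 22.2426 7.4141 1.0853 0.0000 0.0000
62.5555 49.5268 32.1281 12.7685 2.1881 0.0000 0.0000 0.0000
67.7858 56.5114 41.4554 21.3495 4.4114 0.0000 0.0000 0.0000 0.0000
72.3119 62.5555 49.5268 32.1281 8.8938 0.0000 0.0000 0.0000 0.0000 0.0000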